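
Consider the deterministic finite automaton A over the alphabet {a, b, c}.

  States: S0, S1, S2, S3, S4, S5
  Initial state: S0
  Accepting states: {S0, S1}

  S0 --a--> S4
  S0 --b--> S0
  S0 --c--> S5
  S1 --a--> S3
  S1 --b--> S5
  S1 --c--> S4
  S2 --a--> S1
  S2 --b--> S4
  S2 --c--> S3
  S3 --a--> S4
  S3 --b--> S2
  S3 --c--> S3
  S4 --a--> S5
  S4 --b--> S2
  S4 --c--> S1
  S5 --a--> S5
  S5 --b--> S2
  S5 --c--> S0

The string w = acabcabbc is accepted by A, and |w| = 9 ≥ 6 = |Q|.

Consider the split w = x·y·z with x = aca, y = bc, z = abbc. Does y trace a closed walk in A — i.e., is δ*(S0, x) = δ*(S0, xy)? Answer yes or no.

State sequence: S0 -a-> S4 -c-> S1 -a-> S3 -b-> S2 -c-> S3

After x (step 3): S3. After xy (step 5): S3.
They match, so y = bc drives A around a cycle from S3 back to itself; pumping y any number of times keeps A in S3 before reading z, and xyⁱz ∈ L(A) for every i ≥ 0.

yes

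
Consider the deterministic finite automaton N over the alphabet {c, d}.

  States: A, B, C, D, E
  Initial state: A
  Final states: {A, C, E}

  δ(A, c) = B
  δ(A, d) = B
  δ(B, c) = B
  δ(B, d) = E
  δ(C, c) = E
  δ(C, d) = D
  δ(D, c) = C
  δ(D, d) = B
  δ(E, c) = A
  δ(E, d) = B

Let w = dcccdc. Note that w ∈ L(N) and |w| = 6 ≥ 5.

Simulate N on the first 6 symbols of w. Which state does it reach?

Run of N on the first 6 characters of w = d c c c d c:
  step 0: A  (start)
  step 1: B  (read d: A→B)
  step 2: B  (read c: B→B)
  step 3: B  (read c: B→B)
  step 4: B  (read c: B→B)
  step 5: E  (read d: B→E)
  step 6: A  (read c: E→A)

After reading 6 characters, N is in state A.

A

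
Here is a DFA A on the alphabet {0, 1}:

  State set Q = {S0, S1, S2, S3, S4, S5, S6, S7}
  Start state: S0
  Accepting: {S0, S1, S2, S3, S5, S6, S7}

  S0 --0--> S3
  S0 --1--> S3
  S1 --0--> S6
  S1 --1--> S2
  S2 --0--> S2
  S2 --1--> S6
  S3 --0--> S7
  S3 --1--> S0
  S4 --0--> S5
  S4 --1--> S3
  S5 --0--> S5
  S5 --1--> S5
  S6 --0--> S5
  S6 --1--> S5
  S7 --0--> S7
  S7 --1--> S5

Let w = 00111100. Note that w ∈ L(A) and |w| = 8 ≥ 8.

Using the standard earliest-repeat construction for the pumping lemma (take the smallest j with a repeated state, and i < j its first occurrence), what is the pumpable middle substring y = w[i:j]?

1

State sequence: S0 -0-> S3 -0-> S7 -1-> S5 -1-> S5 -1-> S5 -1-> S5 -0-> S5 -0-> S5
First repeat at step 4: S5 was already visited.

So i = 3, j = 4, giving x = w[0:3] = 001, y = w[3:4] = 1, z = w[4:8] = 1100.
Check: |xy| = 4 ≤ 8 and |y| = 1 ≥ 1. Reading y takes A from S5 back to S5, so every xyⁱz is accepted.
With |Q| = 8, pigeonhole forces a state repeat no later than step 8; the substring read between the first and second visits to that state can be pumped.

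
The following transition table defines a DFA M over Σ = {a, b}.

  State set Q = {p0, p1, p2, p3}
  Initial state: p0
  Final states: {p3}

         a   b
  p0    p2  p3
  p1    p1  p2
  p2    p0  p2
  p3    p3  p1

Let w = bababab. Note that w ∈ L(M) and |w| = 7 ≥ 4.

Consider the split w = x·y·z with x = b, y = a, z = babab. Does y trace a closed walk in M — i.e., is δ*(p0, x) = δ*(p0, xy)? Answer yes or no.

State sequence: p0 -b-> p3 -a-> p3

After x (step 1): p3. After xy (step 2): p3.
They match, so y = a drives M around a cycle from p3 back to itself; pumping y any number of times keeps M in p3 before reading z, and xyⁱz ∈ L(M) for every i ≥ 0.

yes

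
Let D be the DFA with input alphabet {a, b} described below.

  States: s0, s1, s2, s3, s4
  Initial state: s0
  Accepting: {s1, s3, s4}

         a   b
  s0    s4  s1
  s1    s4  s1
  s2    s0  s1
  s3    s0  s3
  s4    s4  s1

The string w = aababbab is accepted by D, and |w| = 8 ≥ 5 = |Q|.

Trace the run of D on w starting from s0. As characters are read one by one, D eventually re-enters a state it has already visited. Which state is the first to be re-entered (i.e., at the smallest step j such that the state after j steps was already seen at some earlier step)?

Run of D on w = a a b a b b a b:
  step 0: s0  (start)
  step 1: s4  (read a: s0→s4)
  step 2: s4  (read a: s4→s4)   ← first repeat (s4 seen earlier)
  step 3: s1  (read b: s4→s1)
  step 4: s4  (read a: s1→s4)
  step 5: s1  (read b: s4→s1)
  step 6: s1  (read b: s1→s1)
  step 7: s4  (read a: s1→s4)
  step 8: s1  (read b: s4→s1)

The earliest repeat is at step j = 2: D is in s4, which it already visited at step i = 1.
With |Q| = 5, pigeonhole forces a state repeat no later than step 5; the substring read between the first and second visits to that state can be pumped.

s4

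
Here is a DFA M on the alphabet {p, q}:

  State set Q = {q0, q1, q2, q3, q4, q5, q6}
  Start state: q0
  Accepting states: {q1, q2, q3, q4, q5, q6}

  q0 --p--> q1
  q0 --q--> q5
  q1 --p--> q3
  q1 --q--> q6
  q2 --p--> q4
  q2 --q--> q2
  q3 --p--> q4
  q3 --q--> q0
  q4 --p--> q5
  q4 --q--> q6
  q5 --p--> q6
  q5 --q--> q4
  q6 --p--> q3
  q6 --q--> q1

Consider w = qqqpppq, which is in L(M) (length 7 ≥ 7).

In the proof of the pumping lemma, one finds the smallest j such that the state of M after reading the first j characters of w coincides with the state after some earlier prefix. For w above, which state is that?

Run of M on w = q q q p p p q:
  step 0: q0  (start)
  step 1: q5  (read q: q0→q5)
  step 2: q4  (read q: q5→q4)
  step 3: q6  (read q: q4→q6)
  step 4: q3  (read p: q6→q3)
  step 5: q4  (read p: q3→q4)   ← first repeat (q4 seen earlier)
  step 6: q5  (read p: q4→q5)
  step 7: q4  (read q: q5→q4)

The earliest repeat is at step j = 5: M is in q4, which it already visited at step i = 2.

q4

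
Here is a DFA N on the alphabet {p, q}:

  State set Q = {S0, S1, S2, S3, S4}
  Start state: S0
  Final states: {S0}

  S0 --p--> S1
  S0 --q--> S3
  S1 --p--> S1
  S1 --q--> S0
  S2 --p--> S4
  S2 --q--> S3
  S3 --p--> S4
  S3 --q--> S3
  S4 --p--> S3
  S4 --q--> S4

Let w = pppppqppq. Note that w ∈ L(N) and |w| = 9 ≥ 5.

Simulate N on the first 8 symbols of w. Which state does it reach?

S1

Run of N on the first 8 characters of w = p p p p p q p p:
  step 0: S0  (start)
  step 1: S1  (read p: S0→S1)
  step 2: S1  (read p: S1→S1)
  step 3: S1  (read p: S1→S1)
  step 4: S1  (read p: S1→S1)
  step 5: S1  (read p: S1→S1)
  step 6: S0  (read q: S1→S0)
  step 7: S1  (read p: S0→S1)
  step 8: S1  (read p: S1→S1)

After reading 8 characters, N is in state S1.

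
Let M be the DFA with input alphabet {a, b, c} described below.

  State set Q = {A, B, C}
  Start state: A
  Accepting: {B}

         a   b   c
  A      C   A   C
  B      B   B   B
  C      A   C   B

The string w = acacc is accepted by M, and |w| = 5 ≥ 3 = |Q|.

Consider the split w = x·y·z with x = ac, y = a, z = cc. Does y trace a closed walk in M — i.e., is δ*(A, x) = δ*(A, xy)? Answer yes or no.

Run of M on the first 3 characters of w = a c a:
  step 0: A  (start)
  step 1: C  (read a: A→C)
  step 2: B  (read c: C→B)
  step 3: B  (read a: B→B)

After x (step 2): B. After xy (step 3): B.
They match, so y = a drives M around a cycle from B back to itself; pumping y any number of times keeps M in B before reading z, and xyⁱz ∈ L(M) for every i ≥ 0.

yes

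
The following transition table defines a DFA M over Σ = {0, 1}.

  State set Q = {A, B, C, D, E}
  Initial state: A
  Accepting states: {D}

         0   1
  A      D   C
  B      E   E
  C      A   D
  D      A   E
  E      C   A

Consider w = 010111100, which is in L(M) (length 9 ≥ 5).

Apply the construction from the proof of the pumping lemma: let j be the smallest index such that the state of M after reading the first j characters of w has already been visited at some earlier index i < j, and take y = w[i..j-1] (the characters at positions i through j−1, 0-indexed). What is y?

101

Run of M on w = 0 1 0 1 1 1 1 0 0:
  step 0: A  (start)
  step 1: D  (read 0: A→D)
  step 2: E  (read 1: D→E)
  step 3: C  (read 0: E→C)
  step 4: D  (read 1: C→D)   ← first repeat (D seen earlier)
  step 5: E  (read 1: D→E)
  step 6: A  (read 1: E→A)
  step 7: C  (read 1: A→C)
  step 8: A  (read 0: C→A)
  step 9: D  (read 0: A→D)

So i = 1, j = 4, giving x = w[0:1] = 0, y = w[1:4] = 101, z = w[4:9] = 11100.
Check: |xy| = 4 ≤ 5 and |y| = 3 ≥ 1. Reading y takes M from D back to D, so every xyⁱz is accepted.
Pumping length from the standard proof: p = 5 (the number of states). The repeated state found above gives |xy| = j ≤ 5 and |y| = j − i ≥ 1.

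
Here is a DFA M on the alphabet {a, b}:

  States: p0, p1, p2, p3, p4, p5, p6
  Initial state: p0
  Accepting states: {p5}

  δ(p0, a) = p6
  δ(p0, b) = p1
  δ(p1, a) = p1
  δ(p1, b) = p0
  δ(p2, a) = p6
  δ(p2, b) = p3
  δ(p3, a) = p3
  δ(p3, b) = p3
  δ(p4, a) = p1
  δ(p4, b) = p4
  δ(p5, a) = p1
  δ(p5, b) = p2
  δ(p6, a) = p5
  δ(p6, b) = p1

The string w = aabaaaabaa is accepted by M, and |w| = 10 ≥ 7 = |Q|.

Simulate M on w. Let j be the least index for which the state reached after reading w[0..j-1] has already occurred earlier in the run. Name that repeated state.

State sequence: p0 -a-> p6 -a-> p5 -b-> p2 -a-> p6 -a-> p5 -a-> p1 -a-> p1 -b-> p0 -a-> p6 -a-> p5
First repeat at step 4: p6 was already visited.

The earliest repeat is at step j = 4: M is in p6, which it already visited at step i = 1.

p6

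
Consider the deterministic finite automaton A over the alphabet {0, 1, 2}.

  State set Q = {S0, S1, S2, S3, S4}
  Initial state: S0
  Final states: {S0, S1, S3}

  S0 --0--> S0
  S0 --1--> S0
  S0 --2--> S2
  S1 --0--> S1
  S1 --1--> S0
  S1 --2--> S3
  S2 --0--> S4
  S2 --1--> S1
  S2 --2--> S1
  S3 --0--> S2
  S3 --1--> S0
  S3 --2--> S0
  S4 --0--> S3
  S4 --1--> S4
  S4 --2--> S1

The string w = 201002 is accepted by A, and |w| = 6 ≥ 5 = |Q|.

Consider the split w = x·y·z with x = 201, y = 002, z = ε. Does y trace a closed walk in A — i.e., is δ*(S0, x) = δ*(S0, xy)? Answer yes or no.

State sequence: S0 -2-> S2 -0-> S4 -1-> S4 -0-> S3 -0-> S2 -2-> S1

After x (step 3): S4. After xy (step 6): S1.
They differ (S4 ≠ S1), so y is not a cycle from the state after x; this split is not the one the pumping-lemma construction produces, and pumping y need not keep the string in L(A).

no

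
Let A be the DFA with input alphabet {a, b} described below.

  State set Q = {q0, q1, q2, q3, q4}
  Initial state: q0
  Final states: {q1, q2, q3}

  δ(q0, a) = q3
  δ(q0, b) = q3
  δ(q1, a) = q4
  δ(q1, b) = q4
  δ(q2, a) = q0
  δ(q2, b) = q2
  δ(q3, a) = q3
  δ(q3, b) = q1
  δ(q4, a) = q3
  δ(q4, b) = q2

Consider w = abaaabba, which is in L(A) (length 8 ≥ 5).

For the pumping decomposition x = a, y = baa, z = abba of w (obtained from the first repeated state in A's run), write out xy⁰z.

xy⁰z = xz = a·abba = aabba.
Reading y = baa takes A from q3 back to q3, so after x the machine is still in q3, and z then leads to the accepting state q3. Hence aabba ∈ L(A).

aabba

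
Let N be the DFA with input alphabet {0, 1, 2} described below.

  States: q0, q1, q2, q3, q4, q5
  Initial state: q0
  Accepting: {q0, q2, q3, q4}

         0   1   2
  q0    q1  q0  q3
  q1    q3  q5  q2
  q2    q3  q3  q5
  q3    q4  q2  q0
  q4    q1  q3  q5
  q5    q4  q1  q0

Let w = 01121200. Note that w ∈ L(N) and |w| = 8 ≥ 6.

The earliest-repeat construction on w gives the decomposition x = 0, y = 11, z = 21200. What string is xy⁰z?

021200

xy⁰z = xz = 0·21200 = 021200.
Reading y = 11 takes N from q1 back to q1, so after x the machine is still in q1, and z then leads to the accepting state q3. Hence 021200 ∈ L(N).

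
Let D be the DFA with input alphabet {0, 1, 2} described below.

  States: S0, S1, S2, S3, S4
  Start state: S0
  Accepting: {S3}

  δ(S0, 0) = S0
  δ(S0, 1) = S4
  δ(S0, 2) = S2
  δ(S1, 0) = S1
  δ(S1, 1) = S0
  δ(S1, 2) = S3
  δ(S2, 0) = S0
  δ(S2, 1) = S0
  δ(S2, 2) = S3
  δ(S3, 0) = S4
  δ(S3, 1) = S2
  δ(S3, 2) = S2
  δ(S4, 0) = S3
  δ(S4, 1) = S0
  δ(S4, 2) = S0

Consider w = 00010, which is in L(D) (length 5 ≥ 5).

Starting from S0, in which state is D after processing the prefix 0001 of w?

S4

Run of D on the first 4 characters of w = 0 0 0 1:
  step 0: S0  (start)
  step 1: S0  (read 0: S0→S0)
  step 2: S0  (read 0: S0→S0)
  step 3: S0  (read 0: S0→S0)
  step 4: S4  (read 1: S0→S4)

After reading 4 characters, D is in state S4.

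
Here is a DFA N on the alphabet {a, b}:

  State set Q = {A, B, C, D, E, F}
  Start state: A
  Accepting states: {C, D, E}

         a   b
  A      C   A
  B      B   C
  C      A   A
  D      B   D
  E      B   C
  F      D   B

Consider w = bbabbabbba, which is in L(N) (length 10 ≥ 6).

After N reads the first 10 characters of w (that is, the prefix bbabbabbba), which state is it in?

Run of N on the first 10 characters of w = b b a b b a b b b a:
  step 0: A  (start)
  step 1: A  (read b: A→A)
  step 2: A  (read b: A→A)
  step 3: C  (read a: A→C)
  step 4: A  (read b: C→A)
  step 5: A  (read b: A→A)
  step 6: C  (read a: A→C)
  step 7: A  (read b: C→A)
  step 8: A  (read b: A→A)
  step 9: A  (read b: A→A)
  step 10: C  (read a: A→C)

After reading 10 characters, N is in state C.

C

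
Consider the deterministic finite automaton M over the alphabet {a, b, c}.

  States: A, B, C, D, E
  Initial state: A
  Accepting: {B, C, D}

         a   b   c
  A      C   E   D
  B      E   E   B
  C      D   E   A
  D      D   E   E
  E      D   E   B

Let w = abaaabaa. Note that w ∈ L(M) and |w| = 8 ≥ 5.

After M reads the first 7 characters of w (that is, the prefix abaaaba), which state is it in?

Run of M on the first 7 characters of w = a b a a a b a:
  step 0: A  (start)
  step 1: C  (read a: A→C)
  step 2: E  (read b: C→E)
  step 3: D  (read a: E→D)
  step 4: D  (read a: D→D)
  step 5: D  (read a: D→D)
  step 6: E  (read b: D→E)
  step 7: D  (read a: E→D)

After reading 7 characters, M is in state D.

D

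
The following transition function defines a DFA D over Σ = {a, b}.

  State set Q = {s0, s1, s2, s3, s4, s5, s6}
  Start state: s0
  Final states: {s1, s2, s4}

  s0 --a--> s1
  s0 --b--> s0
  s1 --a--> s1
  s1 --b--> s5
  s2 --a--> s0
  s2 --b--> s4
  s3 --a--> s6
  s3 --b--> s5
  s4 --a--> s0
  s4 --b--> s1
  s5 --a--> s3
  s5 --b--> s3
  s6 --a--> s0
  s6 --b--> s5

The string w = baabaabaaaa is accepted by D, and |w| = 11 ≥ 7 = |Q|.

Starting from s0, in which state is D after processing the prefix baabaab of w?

s5

State sequence: s0 -b-> s0 -a-> s1 -a-> s1 -b-> s5 -a-> s3 -a-> s6 -b-> s5

After reading 7 characters, D is in state s5.
(This kind of state-tracing is the core of the pumping-lemma construction: with 7 states, pigeonhole forces a repeat within the first 7 steps.)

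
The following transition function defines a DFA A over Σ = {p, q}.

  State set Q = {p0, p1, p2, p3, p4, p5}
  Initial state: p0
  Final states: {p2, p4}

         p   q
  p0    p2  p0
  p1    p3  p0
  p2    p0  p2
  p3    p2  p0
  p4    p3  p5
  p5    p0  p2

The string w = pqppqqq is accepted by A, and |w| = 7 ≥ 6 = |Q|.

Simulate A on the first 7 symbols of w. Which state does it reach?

Run of A on the first 7 characters of w = p q p p q q q:
  step 0: p0  (start)
  step 1: p2  (read p: p0→p2)
  step 2: p2  (read q: p2→p2)
  step 3: p0  (read p: p2→p0)
  step 4: p2  (read p: p0→p2)
  step 5: p2  (read q: p2→p2)
  step 6: p2  (read q: p2→p2)
  step 7: p2  (read q: p2→p2)

After reading 7 characters, A is in state p2.

p2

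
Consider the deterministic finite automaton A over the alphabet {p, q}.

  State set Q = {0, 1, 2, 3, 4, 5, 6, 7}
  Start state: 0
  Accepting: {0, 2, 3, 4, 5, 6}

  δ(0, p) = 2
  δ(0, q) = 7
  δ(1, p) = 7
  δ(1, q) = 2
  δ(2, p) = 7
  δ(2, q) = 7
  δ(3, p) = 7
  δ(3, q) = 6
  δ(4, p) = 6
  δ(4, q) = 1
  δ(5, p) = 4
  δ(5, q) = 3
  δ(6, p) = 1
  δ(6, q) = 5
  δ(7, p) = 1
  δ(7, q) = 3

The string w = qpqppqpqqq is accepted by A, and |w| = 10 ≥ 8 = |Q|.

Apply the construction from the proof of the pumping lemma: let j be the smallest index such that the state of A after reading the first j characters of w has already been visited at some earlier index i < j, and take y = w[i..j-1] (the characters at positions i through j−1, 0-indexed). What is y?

pqp

Run of A on w = q p q p p q p q q q:
  step 0: 0  (start)
  step 1: 7  (read q: 0→7)
  step 2: 1  (read p: 7→1)
  step 3: 2  (read q: 1→2)
  step 4: 7  (read p: 2→7)   ← first repeat (7 seen earlier)
  step 5: 1  (read p: 7→1)
  step 6: 2  (read q: 1→2)
  step 7: 7  (read p: 2→7)
  step 8: 3  (read q: 7→3)
  step 9: 6  (read q: 3→6)
  step 10: 5  (read q: 6→5)

So i = 1, j = 4, giving x = w[0:1] = q, y = w[1:4] = pqp, z = w[4:10] = pqpqqq.
Check: |xy| = 4 ≤ 8 and |y| = 3 ≥ 1. Reading y takes A from 7 back to 7, so every xyⁱz is accepted.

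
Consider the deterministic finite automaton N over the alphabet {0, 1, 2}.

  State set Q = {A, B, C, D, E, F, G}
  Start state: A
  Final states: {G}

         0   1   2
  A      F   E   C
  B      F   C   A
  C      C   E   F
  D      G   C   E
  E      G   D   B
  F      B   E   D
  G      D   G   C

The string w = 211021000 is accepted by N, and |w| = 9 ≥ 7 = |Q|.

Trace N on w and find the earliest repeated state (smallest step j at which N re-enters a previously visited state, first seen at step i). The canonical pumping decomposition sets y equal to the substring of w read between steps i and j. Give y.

State sequence: A -2-> C -1-> E -1-> D -0-> G -2-> C -1-> E -0-> G -0-> D -0-> G
First repeat at step 5: C was already visited.

So i = 1, j = 5, giving x = w[0:1] = 2, y = w[1:5] = 1102, z = w[5:9] = 1000.
Check: |xy| = 5 ≤ 7 and |y| = 4 ≥ 1. Reading y takes N from C back to C, so every xyⁱz is accepted.
The DFA has 7 states, so the proof of the pumping lemma guarantees a repeated state among the first 7+1 visited; the segment between the two visits is the pumpable y.

1102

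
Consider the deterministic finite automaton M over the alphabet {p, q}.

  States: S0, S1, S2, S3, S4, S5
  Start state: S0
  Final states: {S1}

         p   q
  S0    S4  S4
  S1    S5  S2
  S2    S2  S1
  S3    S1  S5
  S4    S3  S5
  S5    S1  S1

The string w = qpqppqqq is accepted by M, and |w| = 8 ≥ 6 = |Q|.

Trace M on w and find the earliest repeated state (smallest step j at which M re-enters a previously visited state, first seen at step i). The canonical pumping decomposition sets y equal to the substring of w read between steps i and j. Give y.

pp

State sequence: S0 -q-> S4 -p-> S3 -q-> S5 -p-> S1 -p-> S5 -q-> S1 -q-> S2 -q-> S1
First repeat at step 5: S5 was already visited.

So i = 3, j = 5, giving x = w[0:3] = qpq, y = w[3:5] = pp, z = w[5:8] = qqq.
Check: |xy| = 5 ≤ 6 and |y| = 2 ≥ 1. Reading y takes M from S5 back to S5, so every xyⁱz is accepted.
Since M has 6 states, any run of length ≥ 6 visits 6+1 states, so by pigeonhole some state repeats within the first 6 steps — that repeat gives the pumpable loop.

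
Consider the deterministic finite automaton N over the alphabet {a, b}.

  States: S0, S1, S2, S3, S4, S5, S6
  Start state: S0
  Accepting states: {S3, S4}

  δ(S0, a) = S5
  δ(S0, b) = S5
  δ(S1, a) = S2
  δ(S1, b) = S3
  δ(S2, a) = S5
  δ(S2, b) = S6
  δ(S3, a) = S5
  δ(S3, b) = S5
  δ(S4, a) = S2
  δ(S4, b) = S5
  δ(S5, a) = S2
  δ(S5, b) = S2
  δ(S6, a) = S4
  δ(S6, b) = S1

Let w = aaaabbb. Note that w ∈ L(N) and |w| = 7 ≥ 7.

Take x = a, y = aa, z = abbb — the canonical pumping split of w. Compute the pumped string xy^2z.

xy^2z = a·aa·aa·abbb = aaaaaabbb.
Reading y = aa takes N from S5 back to S5, so after x·y·y the machine is still in S5, and z then leads to the accepting state S3. Hence aaaaaabbb ∈ L(N).

aaaaaabbb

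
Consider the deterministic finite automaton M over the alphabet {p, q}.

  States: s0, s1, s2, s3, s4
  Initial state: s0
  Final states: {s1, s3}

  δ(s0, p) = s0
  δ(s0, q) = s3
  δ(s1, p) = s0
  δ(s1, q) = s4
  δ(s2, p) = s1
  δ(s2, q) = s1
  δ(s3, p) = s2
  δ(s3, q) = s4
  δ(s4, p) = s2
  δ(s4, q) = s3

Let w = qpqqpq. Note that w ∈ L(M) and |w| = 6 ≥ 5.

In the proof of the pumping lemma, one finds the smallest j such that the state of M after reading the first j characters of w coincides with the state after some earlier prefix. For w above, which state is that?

Run of M on w = q p q q p q:
  step 0: s0  (start)
  step 1: s3  (read q: s0→s3)
  step 2: s2  (read p: s3→s2)
  step 3: s1  (read q: s2→s1)
  step 4: s4  (read q: s1→s4)
  step 5: s2  (read p: s4→s2)   ← first repeat (s2 seen earlier)
  step 6: s1  (read q: s2→s1)

The earliest repeat is at step j = 5: M is in s2, which it already visited at step i = 2.
With |Q| = 5, pigeonhole forces a state repeat no later than step 5; the substring read between the first and second visits to that state can be pumped.

s2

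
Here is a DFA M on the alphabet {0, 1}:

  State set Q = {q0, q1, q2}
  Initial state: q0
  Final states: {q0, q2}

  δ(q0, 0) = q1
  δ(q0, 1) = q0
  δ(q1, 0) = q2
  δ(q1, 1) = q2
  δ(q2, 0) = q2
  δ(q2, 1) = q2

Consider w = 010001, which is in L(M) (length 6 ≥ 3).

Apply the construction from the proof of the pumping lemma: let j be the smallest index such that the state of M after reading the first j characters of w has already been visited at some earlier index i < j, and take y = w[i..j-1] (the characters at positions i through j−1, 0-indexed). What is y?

Run of M on w = 0 1 0 0 0 1:
  step 0: q0  (start)
  step 1: q1  (read 0: q0→q1)
  step 2: q2  (read 1: q1→q2)
  step 3: q2  (read 0: q2→q2)   ← first repeat (q2 seen earlier)
  step 4: q2  (read 0: q2→q2)
  step 5: q2  (read 0: q2→q2)
  step 6: q2  (read 1: q2→q2)

So i = 2, j = 3, giving x = w[0:2] = 01, y = w[2:3] = 0, z = w[3:6] = 001.
Check: |xy| = 3 ≤ 3 and |y| = 1 ≥ 1. Reading y takes M from q2 back to q2, so every xyⁱz is accepted.

0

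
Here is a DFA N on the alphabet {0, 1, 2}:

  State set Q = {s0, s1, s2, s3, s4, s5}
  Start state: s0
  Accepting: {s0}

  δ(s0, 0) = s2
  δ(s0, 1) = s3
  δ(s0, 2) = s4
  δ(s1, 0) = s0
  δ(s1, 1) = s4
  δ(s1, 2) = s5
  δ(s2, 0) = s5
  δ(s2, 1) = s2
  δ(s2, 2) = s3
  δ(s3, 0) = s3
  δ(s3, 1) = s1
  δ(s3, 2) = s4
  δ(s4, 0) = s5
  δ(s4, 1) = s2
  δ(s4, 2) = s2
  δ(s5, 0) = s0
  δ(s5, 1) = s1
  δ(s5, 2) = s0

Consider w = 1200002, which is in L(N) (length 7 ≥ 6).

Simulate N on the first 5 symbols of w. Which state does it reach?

State sequence: s0 -1-> s3 -2-> s4 -0-> s5 -0-> s0 -0-> s2

After reading 5 characters, N is in state s2.
(This kind of state-tracing is the core of the pumping-lemma construction: with 6 states, pigeonhole forces a repeat within the first 6 steps.)

s2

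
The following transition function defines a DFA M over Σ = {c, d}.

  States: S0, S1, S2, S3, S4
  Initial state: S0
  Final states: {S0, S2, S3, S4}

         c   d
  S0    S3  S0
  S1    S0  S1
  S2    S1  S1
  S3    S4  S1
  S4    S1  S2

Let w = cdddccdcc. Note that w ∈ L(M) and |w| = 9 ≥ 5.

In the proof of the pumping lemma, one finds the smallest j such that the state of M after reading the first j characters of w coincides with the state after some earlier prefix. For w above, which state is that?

State sequence: S0 -c-> S3 -d-> S1 -d-> S1 -d-> S1 -c-> S0 -c-> S3 -d-> S1 -c-> S0 -c-> S3
First repeat at step 3: S1 was already visited.

The earliest repeat is at step j = 3: M is in S1, which it already visited at step i = 2.

S1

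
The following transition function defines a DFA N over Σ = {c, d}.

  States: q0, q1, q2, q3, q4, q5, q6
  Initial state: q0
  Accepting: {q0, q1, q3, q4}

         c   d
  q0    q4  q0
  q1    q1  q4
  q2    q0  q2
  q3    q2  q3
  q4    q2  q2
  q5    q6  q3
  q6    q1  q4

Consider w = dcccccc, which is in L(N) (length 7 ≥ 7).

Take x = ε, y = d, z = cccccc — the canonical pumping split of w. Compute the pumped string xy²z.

ddcccccc

xy^2z = ε·d·d·cccccc = ddcccccc.
Reading y = d takes N from q0 back to q0, so after x·y·y the machine is still in q0, and z then leads to the accepting state q0. Hence ddcccccc ∈ L(N).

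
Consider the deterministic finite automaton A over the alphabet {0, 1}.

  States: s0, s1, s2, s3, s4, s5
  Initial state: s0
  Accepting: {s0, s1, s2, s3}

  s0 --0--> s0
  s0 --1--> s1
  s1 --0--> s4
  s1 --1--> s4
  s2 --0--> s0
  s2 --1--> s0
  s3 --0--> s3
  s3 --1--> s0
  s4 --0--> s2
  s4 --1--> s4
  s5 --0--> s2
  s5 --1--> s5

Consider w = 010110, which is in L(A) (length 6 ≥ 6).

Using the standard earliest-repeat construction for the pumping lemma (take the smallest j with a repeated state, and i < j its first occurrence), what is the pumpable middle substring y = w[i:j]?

0

State sequence: s0 -0-> s0 -1-> s1 -0-> s4 -1-> s4 -1-> s4 -0-> s2
First repeat at step 1: s0 was already visited.

So i = 0, j = 1, giving x = w[0:0] = ε, y = w[0:1] = 0, z = w[1:6] = 10110.
Check: |xy| = 1 ≤ 6 and |y| = 1 ≥ 1. Reading y takes A from s0 back to s0, so every xyⁱz is accepted.
The DFA has 6 states, so the proof of the pumping lemma guarantees a repeated state among the first 6+1 visited; the segment between the two visits is the pumpable y.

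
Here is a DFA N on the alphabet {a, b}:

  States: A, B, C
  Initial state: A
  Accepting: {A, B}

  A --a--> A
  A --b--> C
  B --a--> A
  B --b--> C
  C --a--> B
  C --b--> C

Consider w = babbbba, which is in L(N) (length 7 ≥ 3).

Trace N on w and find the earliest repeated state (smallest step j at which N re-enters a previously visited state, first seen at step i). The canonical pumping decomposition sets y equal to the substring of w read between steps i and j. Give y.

Run of N on w = b a b b b b a:
  step 0: A  (start)
  step 1: C  (read b: A→C)
  step 2: B  (read a: C→B)
  step 3: C  (read b: B→C)   ← first repeat (C seen earlier)
  step 4: C  (read b: C→C)
  step 5: C  (read b: C→C)
  step 6: C  (read b: C→C)
  step 7: B  (read a: C→B)

So i = 1, j = 3, giving x = w[0:1] = b, y = w[1:3] = ab, z = w[3:7] = bbba.
Check: |xy| = 3 ≤ 3 and |y| = 2 ≥ 1. Reading y takes N from C back to C, so every xyⁱz is accepted.
With |Q| = 3, pigeonhole forces a state repeat no later than step 3; the substring read between the first and second visits to that state can be pumped.

ab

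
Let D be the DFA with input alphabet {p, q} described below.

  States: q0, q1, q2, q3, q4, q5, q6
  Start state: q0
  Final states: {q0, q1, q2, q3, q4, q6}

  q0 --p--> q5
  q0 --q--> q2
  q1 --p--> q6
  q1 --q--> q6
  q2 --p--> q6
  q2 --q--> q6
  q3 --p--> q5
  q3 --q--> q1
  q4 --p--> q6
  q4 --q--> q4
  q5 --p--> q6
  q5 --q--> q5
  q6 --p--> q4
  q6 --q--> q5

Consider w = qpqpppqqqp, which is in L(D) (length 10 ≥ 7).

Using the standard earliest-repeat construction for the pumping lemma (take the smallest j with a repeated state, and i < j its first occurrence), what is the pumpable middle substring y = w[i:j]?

qp

State sequence: q0 -q-> q2 -p-> q6 -q-> q5 -p-> q6 -p-> q4 -p-> q6 -q-> q5 -q-> q5 -q-> q5 -p-> q6
First repeat at step 4: q6 was already visited.

So i = 2, j = 4, giving x = w[0:2] = qp, y = w[2:4] = qp, z = w[4:10] = ppqqqp.
Check: |xy| = 4 ≤ 7 and |y| = 2 ≥ 1. Reading y takes D from q6 back to q6, so every xyⁱz is accepted.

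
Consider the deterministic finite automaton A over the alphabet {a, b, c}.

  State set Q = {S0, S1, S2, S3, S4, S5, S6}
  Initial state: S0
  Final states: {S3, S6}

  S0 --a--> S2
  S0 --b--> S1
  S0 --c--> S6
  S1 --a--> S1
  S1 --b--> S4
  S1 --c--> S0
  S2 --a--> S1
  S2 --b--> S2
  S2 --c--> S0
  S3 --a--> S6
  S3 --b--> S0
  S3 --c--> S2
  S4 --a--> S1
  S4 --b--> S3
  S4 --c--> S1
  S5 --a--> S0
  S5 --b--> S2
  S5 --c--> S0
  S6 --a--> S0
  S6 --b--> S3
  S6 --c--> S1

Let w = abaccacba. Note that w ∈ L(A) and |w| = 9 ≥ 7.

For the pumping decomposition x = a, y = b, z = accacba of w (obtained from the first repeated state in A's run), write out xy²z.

abbaccacba

xy^2z = a·b·b·accacba = abbaccacba.
Reading y = b takes A from S2 back to S2, so after x·y·y the machine is still in S2, and z then leads to the accepting state S6. Hence abbaccacba ∈ L(A).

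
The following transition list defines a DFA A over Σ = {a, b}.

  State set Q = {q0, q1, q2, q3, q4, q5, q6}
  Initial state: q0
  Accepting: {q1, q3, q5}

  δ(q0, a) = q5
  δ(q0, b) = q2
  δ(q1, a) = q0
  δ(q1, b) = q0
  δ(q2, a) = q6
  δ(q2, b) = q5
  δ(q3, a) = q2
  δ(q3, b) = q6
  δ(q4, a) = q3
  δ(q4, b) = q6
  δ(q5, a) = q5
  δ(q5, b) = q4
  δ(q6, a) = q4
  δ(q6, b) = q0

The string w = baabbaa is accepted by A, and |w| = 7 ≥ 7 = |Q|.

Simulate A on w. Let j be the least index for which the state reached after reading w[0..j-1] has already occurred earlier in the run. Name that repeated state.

q6

State sequence: q0 -b-> q2 -a-> q6 -a-> q4 -b-> q6 -b-> q0 -a-> q5 -a-> q5
First repeat at step 4: q6 was already visited.

The earliest repeat is at step j = 4: A is in q6, which it already visited at step i = 2.
With |Q| = 7, pigeonhole forces a state repeat no later than step 7; the substring read between the first and second visits to that state can be pumped.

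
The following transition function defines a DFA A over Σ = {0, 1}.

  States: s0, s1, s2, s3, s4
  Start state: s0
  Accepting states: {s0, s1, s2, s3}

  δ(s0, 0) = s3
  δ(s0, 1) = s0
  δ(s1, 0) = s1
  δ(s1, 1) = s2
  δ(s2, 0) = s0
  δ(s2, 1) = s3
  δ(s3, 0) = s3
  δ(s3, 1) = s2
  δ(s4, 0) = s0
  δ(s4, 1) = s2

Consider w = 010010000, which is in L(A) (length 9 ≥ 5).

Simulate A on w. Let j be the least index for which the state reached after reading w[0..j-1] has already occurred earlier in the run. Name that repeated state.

State sequence: s0 -0-> s3 -1-> s2 -0-> s0 -0-> s3 -1-> s2 -0-> s0 -0-> s3 -0-> s3 -0-> s3
First repeat at step 3: s0 was already visited.

The earliest repeat is at step j = 3: A is in s0, which it already visited at step i = 0.
Pumping length from the standard proof: p = 5 (the number of states). The repeated state found above gives |xy| = j ≤ 5 and |y| = j − i ≥ 1.

s0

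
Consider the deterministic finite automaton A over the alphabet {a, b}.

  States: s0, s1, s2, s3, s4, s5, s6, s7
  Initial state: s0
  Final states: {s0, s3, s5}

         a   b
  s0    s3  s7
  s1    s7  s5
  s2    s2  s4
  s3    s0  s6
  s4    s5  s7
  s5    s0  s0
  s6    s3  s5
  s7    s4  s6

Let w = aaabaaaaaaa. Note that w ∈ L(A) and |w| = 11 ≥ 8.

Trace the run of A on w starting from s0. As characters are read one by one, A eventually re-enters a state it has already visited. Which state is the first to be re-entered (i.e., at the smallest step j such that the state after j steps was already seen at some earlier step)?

State sequence: s0 -a-> s3 -a-> s0 -a-> s3 -b-> s6 -a-> s3 -a-> s0 -a-> s3 -a-> s0 -a-> s3 -a-> s0 -a-> s3
First repeat at step 2: s0 was already visited.

The earliest repeat is at step j = 2: A is in s0, which it already visited at step i = 0.
The DFA has 8 states, so the proof of the pumping lemma guarantees a repeated state among the first 8+1 visited; the segment between the two visits is the pumpable y.

s0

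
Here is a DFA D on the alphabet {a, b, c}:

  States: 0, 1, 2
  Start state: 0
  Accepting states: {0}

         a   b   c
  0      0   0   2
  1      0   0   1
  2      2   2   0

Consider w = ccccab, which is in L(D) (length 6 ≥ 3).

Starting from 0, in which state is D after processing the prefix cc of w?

0

State sequence: 0 -c-> 2 -c-> 0

After reading 2 characters, D is in state 0.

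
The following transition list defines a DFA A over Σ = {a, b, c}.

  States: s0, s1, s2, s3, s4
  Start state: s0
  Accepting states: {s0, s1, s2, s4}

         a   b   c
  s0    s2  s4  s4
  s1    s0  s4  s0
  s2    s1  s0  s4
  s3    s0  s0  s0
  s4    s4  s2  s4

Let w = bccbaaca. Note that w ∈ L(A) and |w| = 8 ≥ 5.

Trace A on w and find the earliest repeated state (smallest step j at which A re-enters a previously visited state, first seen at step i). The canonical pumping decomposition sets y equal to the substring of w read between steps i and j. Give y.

Run of A on w = b c c b a a c a:
  step 0: s0  (start)
  step 1: s4  (read b: s0→s4)
  step 2: s4  (read c: s4→s4)   ← first repeat (s4 seen earlier)
  step 3: s4  (read c: s4→s4)
  step 4: s2  (read b: s4→s2)
  step 5: s1  (read a: s2→s1)
  step 6: s0  (read a: s1→s0)
  step 7: s4  (read c: s0→s4)
  step 8: s4  (read a: s4→s4)

So i = 1, j = 2, giving x = w[0:1] = b, y = w[1:2] = c, z = w[2:8] = cbaaca.
Check: |xy| = 2 ≤ 5 and |y| = 1 ≥ 1. Reading y takes A from s4 back to s4, so every xyⁱz is accepted.

c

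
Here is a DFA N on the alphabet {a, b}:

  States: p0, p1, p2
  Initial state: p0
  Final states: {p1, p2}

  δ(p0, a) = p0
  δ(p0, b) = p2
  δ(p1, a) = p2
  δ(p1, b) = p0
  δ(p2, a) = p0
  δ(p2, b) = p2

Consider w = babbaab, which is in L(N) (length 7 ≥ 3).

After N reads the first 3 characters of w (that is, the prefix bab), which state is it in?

p2

Run of N on the first 3 characters of w = b a b:
  step 0: p0  (start)
  step 1: p2  (read b: p0→p2)
  step 2: p0  (read a: p2→p0)
  step 3: p2  (read b: p0→p2)

After reading 3 characters, N is in state p2.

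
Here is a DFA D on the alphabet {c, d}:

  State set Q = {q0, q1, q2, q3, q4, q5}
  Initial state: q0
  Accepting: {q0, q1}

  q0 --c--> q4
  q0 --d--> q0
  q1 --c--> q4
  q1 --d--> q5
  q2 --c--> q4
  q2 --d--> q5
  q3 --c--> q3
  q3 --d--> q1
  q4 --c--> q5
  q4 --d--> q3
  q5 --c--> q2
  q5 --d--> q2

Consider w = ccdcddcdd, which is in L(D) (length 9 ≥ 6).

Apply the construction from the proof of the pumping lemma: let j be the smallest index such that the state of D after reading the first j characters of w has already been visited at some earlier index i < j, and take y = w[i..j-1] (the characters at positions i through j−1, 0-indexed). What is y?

Run of D on w = c c d c d d c d d:
  step 0: q0  (start)
  step 1: q4  (read c: q0→q4)
  step 2: q5  (read c: q4→q5)
  step 3: q2  (read d: q5→q2)
  step 4: q4  (read c: q2→q4)   ← first repeat (q4 seen earlier)
  step 5: q3  (read d: q4→q3)
  step 6: q1  (read d: q3→q1)
  step 7: q4  (read c: q1→q4)
  step 8: q3  (read d: q4→q3)
  step 9: q1  (read d: q3→q1)

So i = 1, j = 4, giving x = w[0:1] = c, y = w[1:4] = cdc, z = w[4:9] = ddcdd.
Check: |xy| = 4 ≤ 6 and |y| = 3 ≥ 1. Reading y takes D from q4 back to q4, so every xyⁱz is accepted.
With |Q| = 6, pigeonhole forces a state repeat no later than step 6; the substring read between the first and second visits to that state can be pumped.

cdc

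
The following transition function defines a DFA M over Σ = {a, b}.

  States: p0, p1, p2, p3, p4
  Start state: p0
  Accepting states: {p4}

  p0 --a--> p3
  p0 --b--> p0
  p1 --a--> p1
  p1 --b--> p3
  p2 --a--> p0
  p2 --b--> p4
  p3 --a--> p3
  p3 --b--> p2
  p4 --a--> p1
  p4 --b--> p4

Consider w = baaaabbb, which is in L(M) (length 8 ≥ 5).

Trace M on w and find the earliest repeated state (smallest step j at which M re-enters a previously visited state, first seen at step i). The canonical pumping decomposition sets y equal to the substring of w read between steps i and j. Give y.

State sequence: p0 -b-> p0 -a-> p3 -a-> p3 -a-> p3 -a-> p3 -b-> p2 -b-> p4 -b-> p4
First repeat at step 1: p0 was already visited.

So i = 0, j = 1, giving x = w[0:0] = ε, y = w[0:1] = b, z = w[1:8] = aaaabbb.
Check: |xy| = 1 ≤ 5 and |y| = 1 ≥ 1. Reading y takes M from p0 back to p0, so every xyⁱz is accepted.
The DFA has 5 states, so the proof of the pumping lemma guarantees a repeated state among the first 5+1 visited; the segment between the two visits is the pumpable y.

b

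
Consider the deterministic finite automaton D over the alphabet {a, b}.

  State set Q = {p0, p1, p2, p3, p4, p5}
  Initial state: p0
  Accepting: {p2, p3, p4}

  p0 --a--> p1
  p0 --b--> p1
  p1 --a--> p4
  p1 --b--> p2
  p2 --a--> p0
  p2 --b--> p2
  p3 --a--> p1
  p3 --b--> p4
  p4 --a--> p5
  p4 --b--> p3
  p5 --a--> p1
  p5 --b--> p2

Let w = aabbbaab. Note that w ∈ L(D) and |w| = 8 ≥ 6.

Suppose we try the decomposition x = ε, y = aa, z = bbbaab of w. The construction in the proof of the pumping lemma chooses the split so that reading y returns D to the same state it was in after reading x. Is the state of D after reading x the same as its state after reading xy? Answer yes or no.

Run of D on the first 2 characters of w = a a:
  step 0: p0  (start)
  step 1: p1  (read a: p0→p1)
  step 2: p4  (read a: p1→p4)

After x (step 0): p0. After xy (step 2): p4.
They differ (p0 ≠ p4), so y is not a cycle from the state after x; this split is not the one the pumping-lemma construction produces, and pumping y need not keep the string in L(D).

no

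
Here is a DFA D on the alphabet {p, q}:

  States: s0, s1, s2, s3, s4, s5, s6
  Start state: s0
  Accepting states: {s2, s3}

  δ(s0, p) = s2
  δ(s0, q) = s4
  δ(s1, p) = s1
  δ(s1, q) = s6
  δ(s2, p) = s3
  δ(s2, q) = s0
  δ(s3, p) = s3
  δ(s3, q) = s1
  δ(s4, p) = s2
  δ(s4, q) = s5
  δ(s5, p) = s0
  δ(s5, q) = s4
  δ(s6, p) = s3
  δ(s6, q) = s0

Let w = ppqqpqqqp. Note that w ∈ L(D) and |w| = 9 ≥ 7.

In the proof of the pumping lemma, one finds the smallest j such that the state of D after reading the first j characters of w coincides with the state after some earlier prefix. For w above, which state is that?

Run of D on w = p p q q p q q q p:
  step 0: s0  (start)
  step 1: s2  (read p: s0→s2)
  step 2: s3  (read p: s2→s3)
  step 3: s1  (read q: s3→s1)
  step 4: s6  (read q: s1→s6)
  step 5: s3  (read p: s6→s3)   ← first repeat (s3 seen earlier)
  step 6: s1  (read q: s3→s1)
  step 7: s6  (read q: s1→s6)
  step 8: s0  (read q: s6→s0)
  step 9: s2  (read p: s0→s2)

The earliest repeat is at step j = 5: D is in s3, which it already visited at step i = 2.

s3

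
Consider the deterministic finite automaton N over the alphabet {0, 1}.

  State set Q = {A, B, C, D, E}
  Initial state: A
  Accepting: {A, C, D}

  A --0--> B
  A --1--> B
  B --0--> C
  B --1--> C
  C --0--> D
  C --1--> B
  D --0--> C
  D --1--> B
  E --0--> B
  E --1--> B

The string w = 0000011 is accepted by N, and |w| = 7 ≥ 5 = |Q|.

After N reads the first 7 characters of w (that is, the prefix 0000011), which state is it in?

C

State sequence: A -0-> B -0-> C -0-> D -0-> C -0-> D -1-> B -1-> C

After reading 7 characters, N is in state C.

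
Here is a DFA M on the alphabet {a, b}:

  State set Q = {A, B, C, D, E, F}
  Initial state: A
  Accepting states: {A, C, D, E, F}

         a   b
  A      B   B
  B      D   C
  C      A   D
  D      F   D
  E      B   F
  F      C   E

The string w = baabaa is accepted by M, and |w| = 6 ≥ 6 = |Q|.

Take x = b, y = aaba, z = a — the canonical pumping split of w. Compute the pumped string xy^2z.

xy^2z = b·aaba·aaba·a = baabaaabaa.
Reading y = aaba takes M from B back to B, so after x·y·y the machine is still in B, and z then leads to the accepting state D. Hence baabaaabaa ∈ L(M).

baabaaabaa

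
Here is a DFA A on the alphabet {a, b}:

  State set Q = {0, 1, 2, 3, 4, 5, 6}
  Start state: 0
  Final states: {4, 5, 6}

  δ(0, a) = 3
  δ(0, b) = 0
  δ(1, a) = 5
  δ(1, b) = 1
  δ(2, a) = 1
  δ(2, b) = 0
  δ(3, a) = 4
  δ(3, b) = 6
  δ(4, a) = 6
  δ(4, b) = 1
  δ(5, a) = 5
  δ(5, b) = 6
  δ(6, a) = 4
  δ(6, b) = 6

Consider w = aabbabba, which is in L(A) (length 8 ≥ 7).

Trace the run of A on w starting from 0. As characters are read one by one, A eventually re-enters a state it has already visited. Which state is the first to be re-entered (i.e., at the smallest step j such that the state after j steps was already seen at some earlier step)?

1

State sequence: 0 -a-> 3 -a-> 4 -b-> 1 -b-> 1 -a-> 5 -b-> 6 -b-> 6 -a-> 4
First repeat at step 4: 1 was already visited.

The earliest repeat is at step j = 4: A is in 1, which it already visited at step i = 3.
The DFA has 7 states, so the proof of the pumping lemma guarantees a repeated state among the first 7+1 visited; the segment between the two visits is the pumpable y.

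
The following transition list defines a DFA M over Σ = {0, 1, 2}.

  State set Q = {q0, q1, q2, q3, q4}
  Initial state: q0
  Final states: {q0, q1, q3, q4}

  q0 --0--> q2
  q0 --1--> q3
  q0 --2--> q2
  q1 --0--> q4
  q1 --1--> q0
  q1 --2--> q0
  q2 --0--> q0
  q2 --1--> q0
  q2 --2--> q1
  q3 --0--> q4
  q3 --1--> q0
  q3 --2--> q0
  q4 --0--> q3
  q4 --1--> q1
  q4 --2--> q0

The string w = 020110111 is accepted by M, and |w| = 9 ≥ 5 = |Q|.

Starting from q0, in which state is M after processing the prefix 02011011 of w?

q3

State sequence: q0 -0-> q2 -2-> q1 -0-> q4 -1-> q1 -1-> q0 -0-> q2 -1-> q0 -1-> q3

After reading 8 characters, M is in state q3.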